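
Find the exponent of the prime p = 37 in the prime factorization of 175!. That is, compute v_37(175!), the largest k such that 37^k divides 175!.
v_37(175!) = 4

Legendre's formula: v_p(n!) = Σ_{k ≥ 1} ⌊n / p^k⌋. For p = 37, n = 175, the terms are:
  ⌊175/37^1⌋ = ⌊175/37⌋ = 4
(the next term ⌊175/37^2⌋ = 0, terminating the sum). Summing: v_37(175!) = 4 = 4.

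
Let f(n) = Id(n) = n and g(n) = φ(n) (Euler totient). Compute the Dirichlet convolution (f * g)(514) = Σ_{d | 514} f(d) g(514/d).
(Id * φ)(514) = 1539

Divisors of 514: [1, 2, 257, 514]. For each d | 514:
  d = 1: Id(1) · φ(514/1) = 1 · 256 = 256
  d = 2: Id(2) · φ(514/2) = 2 · 256 = 512
  d = 257: Id(257) · φ(514/257) = 257 · 1 = 257
  d = 514: Id(514) · φ(514/514) = 514 · 1 = 514
Summing: (Id * φ)(514) = 256 + 512 + 257 + 514 = 1539.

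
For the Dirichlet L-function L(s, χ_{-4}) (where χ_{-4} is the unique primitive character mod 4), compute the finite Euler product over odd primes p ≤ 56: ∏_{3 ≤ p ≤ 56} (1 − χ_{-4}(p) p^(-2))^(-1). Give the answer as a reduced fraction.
∏ = 6080498115610191266973991/6635764829241999360000000

The odd primes p ≤ 56 are [3, 5, 7, 11, 13, 17, 19, 23, 29, 31, 37, 41, 43, 47, 53]. For each, χ(p) = 1 if p ≡ 1 mod 4, χ(p) = −1 if p ≡ 3 mod 4. Taking (1 − χ(p)/p^2)^(-1) = p^2/(p^2 − χ(p)): (1 − (-1)/3^2)^(-1) · (1 − (1)/5^2)^(-1) · (1 − (-1)/7^2)^(-1) · (1 − (-1)/11^2)^(-1) · (1 − (1)/13^2)^(-1) · (1 − (1)/17^2)^(-1) · (1 − (-1)/19^2)^(-1) · (1 − (-1)/23^2)^(-1) · (1 − (1)/29^2)^(-1) · (1 − (-1)/31^2)^(-1) · (1 − (1)/37^2)^(-1) · (1 − (1)/41^2)^(-1) · (1 − (-1)/43^2)^(-1) · (1 − (-1)/47^2)^(-1) · (1 − (1)/53^2)^(-1) = 6080498115610191266973991/6635764829241999360000000.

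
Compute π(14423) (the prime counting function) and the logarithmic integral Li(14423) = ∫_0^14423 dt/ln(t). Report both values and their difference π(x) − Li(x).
π(14423) = 1691;  Li(14423) ≈ 1716.50;  π(x) − Li(x) ≈ -25.50.

Direct count of primes ≤ 14423 gives π(14423) = 1691. Numerical evaluation of the logarithmic integral gives Li(14423) ≈ 1716.50. The difference π(x) − Li(x) ≈ -25.50 is typically negative for small/moderate x (Li(x) overestimates), though Littlewood's theorem shows this sign changes infinitely often.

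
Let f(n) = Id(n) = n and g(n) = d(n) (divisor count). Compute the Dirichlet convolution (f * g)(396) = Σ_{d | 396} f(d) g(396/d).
(Id * d)(396) = 2574

Divisors of 396: [1, 2, 3, 4, 6, 9, 11, 12, 18, 22, 33, 36, 44, 66, 99, 132, 198, 396]. For each d | 396:
  d = 1: Id(1) · d(396/1) = 1 · 18 = 18
  d = 2: Id(2) · d(396/2) = 2 · 12 = 24
  d = 3: Id(3) · d(396/3) = 3 · 12 = 36
  d = 4: Id(4) · d(396/4) = 4 · 6 = 24
  d = 6: Id(6) · d(396/6) = 6 · 8 = 48
  d = 9: Id(9) · d(396/9) = 9 · 6 = 54
  d = 11: Id(11) · d(396/11) = 11 · 9 = 99
  d = 12: Id(12) · d(396/12) = 12 · 4 = 48
  d = 18: Id(18) · d(396/18) = 18 · 4 = 72
  d = 22: Id(22) · d(396/22) = 22 · 6 = 132
  d = 33: Id(33) · d(396/33) = 33 · 6 = 198
  d = 36: Id(36) · d(396/36) = 36 · 2 = 72
  d = 44: Id(44) · d(396/44) = 44 · 3 = 132
  d = 66: Id(66) · d(396/66) = 66 · 4 = 264
  d = 99: Id(99) · d(396/99) = 99 · 3 = 297
  d = 132: Id(132) · d(396/132) = 132 · 2 = 264
  d = 198: Id(198) · d(396/198) = 198 · 2 = 396
  d = 396: Id(396) · d(396/396) = 396 · 1 = 396
Summing: (Id * d)(396) = 18 + 24 + 36 + 24 + 48 + 54 + 99 + 48 + 72 + 132 + 198 + 72 + 132 + 264 + 297 + 264 + 396 + 396 = 2574.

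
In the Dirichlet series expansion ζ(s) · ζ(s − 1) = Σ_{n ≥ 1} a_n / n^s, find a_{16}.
σ(16) = 31

In the product (Σ m^0/m^s)(Σ k / k^s) = Σ (Σ_{d | n} d) / n^s, the coefficient of 1/n^s is σ(n) = Σ_{d | n} d. For n = 16, divisors are [1, 2, 4, 8, 16]; summing: σ(16) = 31.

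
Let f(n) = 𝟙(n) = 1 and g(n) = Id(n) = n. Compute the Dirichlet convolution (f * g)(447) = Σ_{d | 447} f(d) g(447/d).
(𝟙 * Id)(447) = 600

Divisors of 447: [1, 3, 149, 447]. For each d | 447:
  d = 1: 𝟙(1) · Id(447/1) = 1 · 447 = 447
  d = 3: 𝟙(3) · Id(447/3) = 1 · 149 = 149
  d = 149: 𝟙(149) · Id(447/149) = 1 · 3 = 3
  d = 447: 𝟙(447) · Id(447/447) = 1 · 1 = 1
Summing: (𝟙 * Id)(447) = 447 + 149 + 3 + 1 = 600.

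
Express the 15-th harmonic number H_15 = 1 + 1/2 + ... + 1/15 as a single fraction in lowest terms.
H_15 = 1195757/360360

Direct summation: H_15 = 1 + 1/2 + ... + 1/15. The least common denominator is lcm(1, ..., 15) = 360360; over this denominator the numerator is 360360 + 180180 + 120120 + 90090 + 72072 + 60060 + 51480 + 45045 + 40040 + 36036 + 32760 + 30030 + 27720 + 25740 + 24024 = 1195757, so H_15 = 1195757/360360 (already in lowest terms) ≈ 3.31823. (The PNT-adjacent estimate ln(15) + γ ≈ 3.28527 matches within O(1/n).)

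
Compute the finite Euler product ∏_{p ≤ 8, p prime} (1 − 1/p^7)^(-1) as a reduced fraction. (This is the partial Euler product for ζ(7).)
∏ = 375226779375000/372119874050737

The primes p ≤ 8 are [2, 3, 5, 7]. For each prime, (1 − 1/p^7)^(-1) = p^7 / (p^7 − 1). The product is (1 − 1/2^7)^(-1), (1 − 1/3^7)^(-1), (1 − 1/5^7)^(-1), (1 − 1/7^7)^(-1) = ∏ p^7 / (p^7 − 1) = 375226779375000/372119874050737.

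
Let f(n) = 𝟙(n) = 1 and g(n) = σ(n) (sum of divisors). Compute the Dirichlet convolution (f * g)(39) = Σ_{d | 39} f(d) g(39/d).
(𝟙 * σ)(39) = 75

Divisors of 39: [1, 3, 13, 39]. For each d | 39:
  d = 1: 𝟙(1) · σ(39/1) = 1 · 56 = 56
  d = 3: 𝟙(3) · σ(39/3) = 1 · 14 = 14
  d = 13: 𝟙(13) · σ(39/13) = 1 · 4 = 4
  d = 39: 𝟙(39) · σ(39/39) = 1 · 1 = 1
Summing: (𝟙 * σ)(39) = 56 + 14 + 4 + 1 = 75.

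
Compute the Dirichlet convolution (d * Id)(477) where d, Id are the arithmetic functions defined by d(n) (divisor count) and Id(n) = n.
(d * Id)(477) = 990

Divisors of 477: [1, 3, 9, 53, 159, 477]. For each d | 477:
  d = 1: d(1) · Id(477/1) = 1 · 477 = 477
  d = 3: d(3) · Id(477/3) = 2 · 159 = 318
  d = 9: d(9) · Id(477/9) = 3 · 53 = 159
  d = 53: d(53) · Id(477/53) = 2 · 9 = 18
  d = 159: d(159) · Id(477/159) = 4 · 3 = 12
  d = 477: d(477) · Id(477/477) = 6 · 1 = 6
Summing: (d * Id)(477) = 477 + 318 + 159 + 18 + 12 + 6 = 990.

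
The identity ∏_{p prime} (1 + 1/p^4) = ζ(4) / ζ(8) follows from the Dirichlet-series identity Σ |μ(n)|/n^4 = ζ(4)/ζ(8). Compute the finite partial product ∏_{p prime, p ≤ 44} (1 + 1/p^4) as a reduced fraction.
∏ = 9797980044774469102330603903164632306176249714317508104704/9089648120265456627180951239843248289566061362769110535625

The primes p ≤ 44 are [2, 3, 5, 7, 11, 13, 17, 19, 23, 29, 31, 37, 41, 43]. For each, (1 + 1/p^4) = (p^4 + 1)/p^4. Multiplying these fractions over p ∈ [2, 3, 5, 7, 11, 13, 17, 19, 23, 29, 31, 37, 41, 43] gives 9797980044774469102330603903164632306176249714317508104704/9089648120265456627180951239843248289566061362769110535625. (In the limit P → ∞ this tends to ζ(4)/ζ(8).)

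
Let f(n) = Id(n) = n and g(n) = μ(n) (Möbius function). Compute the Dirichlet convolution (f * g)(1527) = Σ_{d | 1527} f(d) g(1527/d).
(Id * μ)(1527) = 1016

Divisors of 1527: [1, 3, 509, 1527]. For each d | 1527:
  d = 1: Id(1) · μ(1527/1) = 1 · 1 = 1
  d = 3: Id(3) · μ(1527/3) = 3 · -1 = -3
  d = 509: Id(509) · μ(1527/509) = 509 · -1 = -509
  d = 1527: Id(1527) · μ(1527/1527) = 1527 · 1 = 1527
Summing: (Id * μ)(1527) = 1 + -3 + -509 + 1527 = 1016.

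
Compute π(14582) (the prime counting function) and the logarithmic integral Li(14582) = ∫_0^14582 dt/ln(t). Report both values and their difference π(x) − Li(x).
π(14582) = 1708;  Li(14582) ≈ 1733.09;  π(x) − Li(x) ≈ -25.09.

Direct count of primes ≤ 14582 gives π(14582) = 1708. Numerical evaluation of the logarithmic integral gives Li(14582) ≈ 1733.09. The difference π(x) − Li(x) ≈ -25.09 is typically negative for small/moderate x (Li(x) overestimates), though Littlewood's theorem shows this sign changes infinitely often.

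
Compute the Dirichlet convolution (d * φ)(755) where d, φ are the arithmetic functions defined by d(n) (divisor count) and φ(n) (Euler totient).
(d * φ)(755) = 912

Divisors of 755: [1, 5, 151, 755]. For each d | 755:
  d = 1: d(1) · φ(755/1) = 1 · 600 = 600
  d = 5: d(5) · φ(755/5) = 2 · 150 = 300
  d = 151: d(151) · φ(755/151) = 2 · 4 = 8
  d = 755: d(755) · φ(755/755) = 4 · 1 = 4
Summing: (d * φ)(755) = 600 + 300 + 8 + 4 = 912.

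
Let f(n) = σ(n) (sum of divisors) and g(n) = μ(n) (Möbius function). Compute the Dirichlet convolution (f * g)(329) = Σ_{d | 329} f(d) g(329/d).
(σ * μ)(329) = 329

Divisors of 329: [1, 7, 47, 329]. For each d | 329:
  d = 1: σ(1) · μ(329/1) = 1 · 1 = 1
  d = 7: σ(7) · μ(329/7) = 8 · -1 = -8
  d = 47: σ(47) · μ(329/47) = 48 · -1 = -48
  d = 329: σ(329) · μ(329/329) = 384 · 1 = 384
Summing: (σ * μ)(329) = 1 + -8 + -48 + 384 = 329.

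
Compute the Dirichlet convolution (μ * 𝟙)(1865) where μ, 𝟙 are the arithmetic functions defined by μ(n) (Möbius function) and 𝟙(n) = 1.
(μ * 𝟙)(1865) = 0

Divisors of 1865: [1, 5, 373, 1865]. For each d | 1865:
  d = 1: μ(1) · 𝟙(1865/1) = 1 · 1 = 1
  d = 5: μ(5) · 𝟙(1865/5) = -1 · 1 = -1
  d = 373: μ(373) · 𝟙(1865/373) = -1 · 1 = -1
  d = 1865: μ(1865) · 𝟙(1865/1865) = 1 · 1 = 1
Summing: (μ * 𝟙)(1865) = 1 + -1 + -1 + 1 = 0.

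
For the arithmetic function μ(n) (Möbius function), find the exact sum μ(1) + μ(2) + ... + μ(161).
Σ_{n ≤ 161} μ(n) = 1

Compute μ(n) for each 1 ≤ n ≤ 161: μ(1) = 1, μ(2) = -1, μ(3) = -1, μ(4) = 0, μ(5) = -1, μ(6) = 1, μ(7) = -1, μ(8) = 0, μ(9) = 0, μ(10) = 1, μ(11) = -1, μ(12) = 0, μ(13) = -1, μ(14) = 1, μ(15) = 1, μ(16) = 0, μ(17) = -1, μ(18) = 0, μ(19) = -1, μ(20) = 0, μ(21) = 1, μ(22) = 1, μ(23) = -1, μ(24) = 0, μ(25) = 0, μ(26) = 1, μ(27) = 0, μ(28) = 0, μ(29) = -1, μ(30) = -1, μ(31) = -1, μ(32) = 0, μ(33) = 1, μ(34) = 1, μ(35) = 1, μ(36) = 0, μ(37) = -1, μ(38) = 1, μ(39) = 1, μ(40) = 0, μ(41) = -1, μ(42) = -1, μ(43) = -1, μ(44) = 0, μ(45) = 0, μ(46) = 1, μ(47) = -1, μ(48) = 0, μ(49) = 0, μ(50) = 0, μ(51) = 1, μ(52) = 0, μ(53) = -1, μ(54) = 0, μ(55) = 1, μ(56) = 0, μ(57) = 1, μ(58) = 1, μ(59) = -1, μ(60) = 0, μ(61) = -1, μ(62) = 1, μ(63) = 0, μ(64) = 0, μ(65) = 1, μ(66) = -1, μ(67) = -1, μ(68) = 0, μ(69) = 1, μ(70) = -1, μ(71) = -1, μ(72) = 0, μ(73) = -1, μ(74) = 1, μ(75) = 0, μ(76) = 0, μ(77) = 1, μ(78) = -1, μ(79) = -1, μ(80) = 0, μ(81) = 0, μ(82) = 1, μ(83) = -1, μ(84) = 0, μ(85) = 1, μ(86) = 1, μ(87) = 1, μ(88) = 0, μ(89) = -1, μ(90) = 0, μ(91) = 1, μ(92) = 0, μ(93) = 1, μ(94) = 1, μ(95) = 1, μ(96) = 0, μ(97) = -1, μ(98) = 0, μ(99) = 0, μ(100) = 0, μ(101) = -1, μ(102) = -1, μ(103) = -1, μ(104) = 0, μ(105) = -1, μ(106) = 1, μ(107) = -1, μ(108) = 0, μ(109) = -1, μ(110) = -1, μ(111) = 1, μ(112) = 0, μ(113) = -1, μ(114) = -1, μ(115) = 1, μ(116) = 0, μ(117) = 0, μ(118) = 1, μ(119) = 1, μ(120) = 0, μ(121) = 0, μ(122) = 1, μ(123) = 1, μ(124) = 0, μ(125) = 0, μ(126) = 0, μ(127) = -1, μ(128) = 0, μ(129) = 1, μ(130) = -1, μ(131) = -1, μ(132) = 0, μ(133) = 1, μ(134) = 1, μ(135) = 0, μ(136) = 0, μ(137) = -1, μ(138) = -1, μ(139) = -1, μ(140) = 0, μ(141) = 1, μ(142) = 1, μ(143) = 1, μ(144) = 0, μ(145) = 1, μ(146) = 1, μ(147) = 0, μ(148) = 0, μ(149) = -1, μ(150) = 0, μ(151) = -1, μ(152) = 0, μ(153) = 0, μ(154) = -1, μ(155) = 1, μ(156) = 0, μ(157) = -1, μ(158) = 1, μ(159) = 1, μ(160) = 0, μ(161) = 1. Summing all 161 values: 1. (Mertens function M(x) = Σ_{n ≤ x} μ(n); on average M(x) should be small (PNT ⟺ M(x) = o(x)).)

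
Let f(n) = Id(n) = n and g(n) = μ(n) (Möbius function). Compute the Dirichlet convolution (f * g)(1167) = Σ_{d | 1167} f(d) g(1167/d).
(Id * μ)(1167) = 776

Divisors of 1167: [1, 3, 389, 1167]. For each d | 1167:
  d = 1: Id(1) · μ(1167/1) = 1 · 1 = 1
  d = 3: Id(3) · μ(1167/3) = 3 · -1 = -3
  d = 389: Id(389) · μ(1167/389) = 389 · -1 = -389
  d = 1167: Id(1167) · μ(1167/1167) = 1167 · 1 = 1167
Summing: (Id * μ)(1167) = 1 + -3 + -389 + 1167 = 776.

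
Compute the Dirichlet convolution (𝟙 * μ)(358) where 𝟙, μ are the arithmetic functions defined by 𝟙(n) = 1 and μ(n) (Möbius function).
(𝟙 * μ)(358) = 0

Divisors of 358: [1, 2, 179, 358]. For each d | 358:
  d = 1: 𝟙(1) · μ(358/1) = 1 · 1 = 1
  d = 2: 𝟙(2) · μ(358/2) = 1 · -1 = -1
  d = 179: 𝟙(179) · μ(358/179) = 1 · -1 = -1
  d = 358: 𝟙(358) · μ(358/358) = 1 · 1 = 1
Summing: (𝟙 * μ)(358) = 1 + -1 + -1 + 1 = 0.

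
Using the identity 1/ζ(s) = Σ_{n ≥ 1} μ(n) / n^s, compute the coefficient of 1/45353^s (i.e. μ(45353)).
μ(45353) = 1

Factor n = 45353 = 7 · 11 · 19 · 31. μ(n) = 0 if any exponent ≥ 2 (not squarefree); otherwise μ(n) = (−1)^{ω(n)} where ω(n) is the number of distinct prime factors. Applying: μ(45353) = 1.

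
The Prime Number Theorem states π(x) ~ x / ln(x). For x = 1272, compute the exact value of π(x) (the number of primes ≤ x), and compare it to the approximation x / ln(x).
π(1272) = 205;  x/ln(x) ≈ 177.94;  relative error ≈ 13.20%.

Directly count primes up to 1272: π(1272) = 205. The PNT approximation gives 1272/ln(1272) ≈ 1272/7.14835 ≈ 177.94. Relative error (π(x) − x/ln(x)) / π(x) ≈ 13.20%; the approximation is known to undercount slightly (Li(x) is a better estimate).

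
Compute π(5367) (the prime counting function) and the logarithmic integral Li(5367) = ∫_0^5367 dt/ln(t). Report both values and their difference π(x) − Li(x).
π(5367) = 708;  Li(5367) ≈ 727.19;  π(x) − Li(x) ≈ -19.19.

Direct count of primes ≤ 5367 gives π(5367) = 708. Numerical evaluation of the logarithmic integral gives Li(5367) ≈ 727.19. The difference π(x) − Li(x) ≈ -19.19 is typically negative for small/moderate x (Li(x) overestimates), though Littlewood's theorem shows this sign changes infinitely often.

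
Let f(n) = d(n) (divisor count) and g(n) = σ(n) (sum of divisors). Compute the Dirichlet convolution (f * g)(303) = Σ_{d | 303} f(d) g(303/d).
(d * σ)(303) = 624

Divisors of 303: [1, 3, 101, 303]. For each d | 303:
  d = 1: d(1) · σ(303/1) = 1 · 408 = 408
  d = 3: d(3) · σ(303/3) = 2 · 102 = 204
  d = 101: d(101) · σ(303/101) = 2 · 4 = 8
  d = 303: d(303) · σ(303/303) = 4 · 1 = 4
Summing: (d * σ)(303) = 408 + 204 + 8 + 4 = 624.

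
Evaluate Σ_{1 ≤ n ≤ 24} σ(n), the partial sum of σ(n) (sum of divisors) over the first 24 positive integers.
Σ_{n ≤ 24} σ(n) = 491

Compute σ(n) for each 1 ≤ n ≤ 24: σ(1) = 1, σ(2) = 3, σ(3) = 4, σ(4) = 7, σ(5) = 6, σ(6) = 12, σ(7) = 8, σ(8) = 15, σ(9) = 13, σ(10) = 18, σ(11) = 12, σ(12) = 28, σ(13) = 14, σ(14) = 24, σ(15) = 24, σ(16) = 31, σ(17) = 18, σ(18) = 39, σ(19) = 20, σ(20) = 42, σ(21) = 32, σ(22) = 36, σ(23) = 24, σ(24) = 60. Summing all 24 values: 491. (Average order: Σ_{n ≤ x} σ(n) ~ (π²/12) x². For x = 24, (π²/12)·24² ≈ 473.74.)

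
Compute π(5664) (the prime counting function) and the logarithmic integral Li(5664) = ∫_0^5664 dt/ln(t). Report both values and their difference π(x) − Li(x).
π(5664) = 746;  Li(5664) ≈ 761.66;  π(x) − Li(x) ≈ -15.66.

Direct count of primes ≤ 5664 gives π(5664) = 746. Numerical evaluation of the logarithmic integral gives Li(5664) ≈ 761.66. The difference π(x) − Li(x) ≈ -15.66 is typically negative for small/moderate x (Li(x) overestimates), though Littlewood's theorem shows this sign changes infinitely often.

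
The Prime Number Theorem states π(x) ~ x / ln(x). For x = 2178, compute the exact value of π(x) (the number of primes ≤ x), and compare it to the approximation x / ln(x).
π(2178) = 326;  x/ln(x) ≈ 283.37;  relative error ≈ 13.08%.

Directly count primes up to 2178: π(2178) = 326. The PNT approximation gives 2178/ln(2178) ≈ 2178/7.68616 ≈ 283.37. Relative error (π(x) − x/ln(x)) / π(x) ≈ 13.08%; the approximation is known to undercount slightly (Li(x) is a better estimate).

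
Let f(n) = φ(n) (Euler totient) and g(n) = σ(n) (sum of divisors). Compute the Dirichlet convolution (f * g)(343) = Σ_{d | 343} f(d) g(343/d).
(φ * σ)(343) = 1372

Divisors of 343: [1, 7, 49, 343]. For each d | 343:
  d = 1: φ(1) · σ(343/1) = 1 · 400 = 400
  d = 7: φ(7) · σ(343/7) = 6 · 57 = 342
  d = 49: φ(49) · σ(343/49) = 42 · 8 = 336
  d = 343: φ(343) · σ(343/343) = 294 · 1 = 294
Summing: (φ * σ)(343) = 400 + 342 + 336 + 294 = 1372.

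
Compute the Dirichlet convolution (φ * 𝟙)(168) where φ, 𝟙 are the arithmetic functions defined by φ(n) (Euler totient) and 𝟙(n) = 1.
(φ * 𝟙)(168) = 168

Divisors of 168: [1, 2, 3, 4, 6, 7, 8, 12, 14, 21, 24, 28, 42, 56, 84, 168]. For each d | 168:
  d = 1: φ(1) · 𝟙(168/1) = 1 · 1 = 1
  d = 2: φ(2) · 𝟙(168/2) = 1 · 1 = 1
  d = 3: φ(3) · 𝟙(168/3) = 2 · 1 = 2
  d = 4: φ(4) · 𝟙(168/4) = 2 · 1 = 2
  d = 6: φ(6) · 𝟙(168/6) = 2 · 1 = 2
  d = 7: φ(7) · 𝟙(168/7) = 6 · 1 = 6
  d = 8: φ(8) · 𝟙(168/8) = 4 · 1 = 4
  d = 12: φ(12) · 𝟙(168/12) = 4 · 1 = 4
  d = 14: φ(14) · 𝟙(168/14) = 6 · 1 = 6
  d = 21: φ(21) · 𝟙(168/21) = 12 · 1 = 12
  d = 24: φ(24) · 𝟙(168/24) = 8 · 1 = 8
  d = 28: φ(28) · 𝟙(168/28) = 12 · 1 = 12
  d = 42: φ(42) · 𝟙(168/42) = 12 · 1 = 12
  d = 56: φ(56) · 𝟙(168/56) = 24 · 1 = 24
  d = 84: φ(84) · 𝟙(168/84) = 24 · 1 = 24
  d = 168: φ(168) · 𝟙(168/168) = 48 · 1 = 48
Summing: (φ * 𝟙)(168) = 1 + 1 + 2 + 2 + 2 + 6 + 4 + 4 + 6 + 12 + 8 + 12 + 12 + 24 + 24 + 48 = 168.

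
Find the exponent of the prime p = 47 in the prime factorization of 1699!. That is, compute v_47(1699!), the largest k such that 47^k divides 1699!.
v_47(1699!) = 36

Legendre's formula: v_p(n!) = Σ_{k ≥ 1} ⌊n / p^k⌋. For p = 47, n = 1699, the terms are:
  ⌊1699/47^1⌋ = ⌊1699/47⌋ = 36
(the next term ⌊1699/47^2⌋ = 0, terminating the sum). Summing: v_47(1699!) = 36 = 36.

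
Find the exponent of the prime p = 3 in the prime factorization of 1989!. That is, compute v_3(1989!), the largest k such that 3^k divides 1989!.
v_3(1989!) = 991

Legendre's formula: v_p(n!) = Σ_{k ≥ 1} ⌊n / p^k⌋. For p = 3, n = 1989, the terms are:
  ⌊1989/3^1⌋ = ⌊1989/3⌋ = 663
  ⌊1989/3^2⌋ = ⌊1989/9⌋ = 221
  ⌊1989/3^3⌋ = ⌊1989/27⌋ = 73
  ⌊1989/3^4⌋ = ⌊1989/81⌋ = 24
  ⌊1989/3^5⌋ = ⌊1989/243⌋ = 8
  ⌊1989/3^6⌋ = ⌊1989/729⌋ = 2
(the next term ⌊1989/3^7⌋ = 0, terminating the sum). Summing: v_3(1989!) = 663 + 221 + 73 + 24 + 8 + 2 = 991.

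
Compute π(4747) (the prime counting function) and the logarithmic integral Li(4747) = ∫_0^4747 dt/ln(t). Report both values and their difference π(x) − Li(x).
π(4747) = 639;  Li(4747) ≈ 654.49;  π(x) − Li(x) ≈ -15.49.

Direct count of primes ≤ 4747 gives π(4747) = 639. Numerical evaluation of the logarithmic integral gives Li(4747) ≈ 654.49. The difference π(x) − Li(x) ≈ -15.49 is typically negative for small/moderate x (Li(x) overestimates), though Littlewood's theorem shows this sign changes infinitely often.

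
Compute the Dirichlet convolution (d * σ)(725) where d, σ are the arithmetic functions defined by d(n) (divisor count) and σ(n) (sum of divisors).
(d * σ)(725) = 1472

Divisors of 725: [1, 5, 25, 29, 145, 725]. For each d | 725:
  d = 1: d(1) · σ(725/1) = 1 · 930 = 930
  d = 5: d(5) · σ(725/5) = 2 · 180 = 360
  d = 25: d(25) · σ(725/25) = 3 · 30 = 90
  d = 29: d(29) · σ(725/29) = 2 · 31 = 62
  d = 145: d(145) · σ(725/145) = 4 · 6 = 24
  d = 725: d(725) · σ(725/725) = 6 · 1 = 6
Summing: (d * σ)(725) = 930 + 360 + 90 + 62 + 24 + 6 = 1472.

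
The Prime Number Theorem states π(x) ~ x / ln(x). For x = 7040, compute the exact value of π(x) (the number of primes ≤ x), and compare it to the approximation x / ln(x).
π(7040) = 905;  x/ln(x) ≈ 794.64;  relative error ≈ 12.19%.

Directly count primes up to 7040: π(7040) = 905. The PNT approximation gives 7040/ln(7040) ≈ 7040/8.85936 ≈ 794.64. Relative error (π(x) − x/ln(x)) / π(x) ≈ 12.19%; the approximation is known to undercount slightly (Li(x) is a better estimate).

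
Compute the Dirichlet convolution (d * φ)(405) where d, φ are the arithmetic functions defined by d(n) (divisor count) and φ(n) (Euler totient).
(d * φ)(405) = 726

Divisors of 405: [1, 3, 5, 9, 15, 27, 45, 81, 135, 405]. For each d | 405:
  d = 1: d(1) · φ(405/1) = 1 · 216 = 216
  d = 3: d(3) · φ(405/3) = 2 · 72 = 144
  d = 5: d(5) · φ(405/5) = 2 · 54 = 108
  d = 9: d(9) · φ(405/9) = 3 · 24 = 72
  d = 15: d(15) · φ(405/15) = 4 · 18 = 72
  d = 27: d(27) · φ(405/27) = 4 · 8 = 32
  d = 45: d(45) · φ(405/45) = 6 · 6 = 36
  d = 81: d(81) · φ(405/81) = 5 · 4 = 20
  d = 135: d(135) · φ(405/135) = 8 · 2 = 16
  d = 405: d(405) · φ(405/405) = 10 · 1 = 10
Summing: (d * φ)(405) = 216 + 144 + 108 + 72 + 72 + 32 + 36 + 20 + 16 + 10 = 726.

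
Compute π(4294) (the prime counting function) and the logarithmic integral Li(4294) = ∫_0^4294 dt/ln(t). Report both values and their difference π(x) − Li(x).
π(4294) = 589;  Li(4294) ≈ 600.66;  π(x) − Li(x) ≈ -11.66.

Direct count of primes ≤ 4294 gives π(4294) = 589. Numerical evaluation of the logarithmic integral gives Li(4294) ≈ 600.66. The difference π(x) − Li(x) ≈ -11.66 is typically negative for small/moderate x (Li(x) overestimates), though Littlewood's theorem shows this sign changes infinitely often.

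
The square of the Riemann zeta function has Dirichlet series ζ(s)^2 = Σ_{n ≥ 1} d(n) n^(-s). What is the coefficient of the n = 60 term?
d(60) = 12

ζ(s)^2 = (Σ 1/m^s)(Σ 1/k^s). The coefficient of 1/n^s in the product is the number of ordered pairs (m, k) with mk = n, which equals d(n). For n = 60, divisors are [1, 2, 3, 4, 5, 6, 10, 12, 15, 20, 30, 60], so d(60) = 12.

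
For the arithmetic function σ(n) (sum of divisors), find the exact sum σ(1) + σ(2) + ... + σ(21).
Σ_{n ≤ 21} σ(n) = 371

Compute σ(n) for each 1 ≤ n ≤ 21: σ(1) = 1, σ(2) = 3, σ(3) = 4, σ(4) = 7, σ(5) = 6, σ(6) = 12, σ(7) = 8, σ(8) = 15, σ(9) = 13, σ(10) = 18, σ(11) = 12, σ(12) = 28, σ(13) = 14, σ(14) = 24, σ(15) = 24, σ(16) = 31, σ(17) = 18, σ(18) = 39, σ(19) = 20, σ(20) = 42, σ(21) = 32. Summing all 21 values: 371. (Average order: Σ_{n ≤ x} σ(n) ~ (π²/12) x². For x = 21, (π²/12)·21² ≈ 362.71.)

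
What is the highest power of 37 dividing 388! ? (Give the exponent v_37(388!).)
v_37(388!) = 10

Legendre's formula: v_p(n!) = Σ_{k ≥ 1} ⌊n / p^k⌋. For p = 37, n = 388, the terms are:
  ⌊388/37^1⌋ = ⌊388/37⌋ = 10
(the next term ⌊388/37^2⌋ = 0, terminating the sum). Summing: v_37(388!) = 10 = 10.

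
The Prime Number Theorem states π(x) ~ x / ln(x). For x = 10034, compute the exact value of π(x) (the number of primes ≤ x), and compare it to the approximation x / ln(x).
π(10034) = 1231;  x/ln(x) ≈ 1089.03;  relative error ≈ 11.53%.

Directly count primes up to 10034: π(10034) = 1231. The PNT approximation gives 10034/ln(10034) ≈ 10034/9.21373 ≈ 1089.03. Relative error (π(x) − x/ln(x)) / π(x) ≈ 11.53%; the approximation is known to undercount slightly (Li(x) is a better estimate).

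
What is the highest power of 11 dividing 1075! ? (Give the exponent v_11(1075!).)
v_11(1075!) = 105

Legendre's formula: v_p(n!) = Σ_{k ≥ 1} ⌊n / p^k⌋. For p = 11, n = 1075, the terms are:
  ⌊1075/11^1⌋ = ⌊1075/11⌋ = 97
  ⌊1075/11^2⌋ = ⌊1075/121⌋ = 8
(the next term ⌊1075/11^3⌋ = 0, terminating the sum). Summing: v_11(1075!) = 97 + 8 = 105.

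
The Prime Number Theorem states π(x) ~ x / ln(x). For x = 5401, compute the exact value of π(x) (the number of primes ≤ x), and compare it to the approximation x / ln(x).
π(5401) = 712;  x/ln(x) ≈ 628.44;  relative error ≈ 11.74%.

Directly count primes up to 5401: π(5401) = 712. The PNT approximation gives 5401/ln(5401) ≈ 5401/8.59434 ≈ 628.44. Relative error (π(x) − x/ln(x)) / π(x) ≈ 11.74%; the approximation is known to undercount slightly (Li(x) is a better estimate).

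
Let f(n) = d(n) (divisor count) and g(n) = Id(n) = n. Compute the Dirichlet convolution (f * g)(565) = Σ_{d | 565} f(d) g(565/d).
(d * Id)(565) = 805

Divisors of 565: [1, 5, 113, 565]. For each d | 565:
  d = 1: d(1) · Id(565/1) = 1 · 565 = 565
  d = 5: d(5) · Id(565/5) = 2 · 113 = 226
  d = 113: d(113) · Id(565/113) = 2 · 5 = 10
  d = 565: d(565) · Id(565/565) = 4 · 1 = 4
Summing: (d * Id)(565) = 565 + 226 + 10 + 4 = 805.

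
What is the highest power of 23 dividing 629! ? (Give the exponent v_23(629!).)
v_23(629!) = 28

Legendre's formula: v_p(n!) = Σ_{k ≥ 1} ⌊n / p^k⌋. For p = 23, n = 629, the terms are:
  ⌊629/23^1⌋ = ⌊629/23⌋ = 27
  ⌊629/23^2⌋ = ⌊629/529⌋ = 1
(the next term ⌊629/23^3⌋ = 0, terminating the sum). Summing: v_23(629!) = 27 + 1 = 28.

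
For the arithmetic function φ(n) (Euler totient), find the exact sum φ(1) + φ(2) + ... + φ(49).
Σ_{n ≤ 49} φ(n) = 754

Compute φ(n) for each 1 ≤ n ≤ 49: φ(1) = 1, φ(2) = 1, φ(3) = 2, φ(4) = 2, φ(5) = 4, φ(6) = 2, φ(7) = 6, φ(8) = 4, φ(9) = 6, φ(10) = 4, φ(11) = 10, φ(12) = 4, φ(13) = 12, φ(14) = 6, φ(15) = 8, φ(16) = 8, φ(17) = 16, φ(18) = 6, φ(19) = 18, φ(20) = 8, φ(21) = 12, φ(22) = 10, φ(23) = 22, φ(24) = 8, φ(25) = 20, φ(26) = 12, φ(27) = 18, φ(28) = 12, φ(29) = 28, φ(30) = 8, φ(31) = 30, φ(32) = 16, φ(33) = 20, φ(34) = 16, φ(35) = 24, φ(36) = 12, φ(37) = 36, φ(38) = 18, φ(39) = 24, φ(40) = 16, φ(41) = 40, φ(42) = 12, φ(43) = 42, φ(44) = 20, φ(45) = 24, φ(46) = 22, φ(47) = 46, φ(48) = 16, φ(49) = 42. Summing all 49 values: 754. (Average order: Σ_{n ≤ x} φ(n) ~ (3/π²) x². For x = 49, (3/π²)·49² ≈ 729.82.)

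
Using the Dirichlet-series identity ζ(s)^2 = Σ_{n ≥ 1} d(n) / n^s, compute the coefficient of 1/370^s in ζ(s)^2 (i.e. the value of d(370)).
d(370) = 8

ζ(s)^2 = (Σ 1/m^s)(Σ 1/k^s). The coefficient of 1/n^s in the product is the number of ordered pairs (m, k) with mk = n, which equals d(n). For n = 370, divisors are [1, 2, 5, 10, 37, 74, 185, 370], so d(370) = 8.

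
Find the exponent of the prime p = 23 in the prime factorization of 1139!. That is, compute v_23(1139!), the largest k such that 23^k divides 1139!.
v_23(1139!) = 51

Legendre's formula: v_p(n!) = Σ_{k ≥ 1} ⌊n / p^k⌋. For p = 23, n = 1139, the terms are:
  ⌊1139/23^1⌋ = ⌊1139/23⌋ = 49
  ⌊1139/23^2⌋ = ⌊1139/529⌋ = 2
(the next term ⌊1139/23^3⌋ = 0, terminating the sum). Summing: v_23(1139!) = 49 + 2 = 51.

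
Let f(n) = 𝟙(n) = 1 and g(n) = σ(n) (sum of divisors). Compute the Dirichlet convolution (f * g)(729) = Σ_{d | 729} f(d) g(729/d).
(𝟙 * σ)(729) = 1636

Divisors of 729: [1, 3, 9, 27, 81, 243, 729]. For each d | 729:
  d = 1: 𝟙(1) · σ(729/1) = 1 · 1093 = 1093
  d = 3: 𝟙(3) · σ(729/3) = 1 · 364 = 364
  d = 9: 𝟙(9) · σ(729/9) = 1 · 121 = 121
  d = 27: 𝟙(27) · σ(729/27) = 1 · 40 = 40
  d = 81: 𝟙(81) · σ(729/81) = 1 · 13 = 13
  d = 243: 𝟙(243) · σ(729/243) = 1 · 4 = 4
  d = 729: 𝟙(729) · σ(729/729) = 1 · 1 = 1
Summing: (𝟙 * σ)(729) = 1093 + 364 + 121 + 40 + 13 + 4 + 1 = 1636.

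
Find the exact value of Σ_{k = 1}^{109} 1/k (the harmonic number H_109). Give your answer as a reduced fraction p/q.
H_109 = 8921300974621008344560891131674592385138744074343/1691837260754386654006214227002266112914383247040

Direct summation: H_109 = 1 + 1/2 + ... + 1/109. The least common denominator is lcm(1, ..., 109) = 8459186303771933270031071135011330564571916235200; over this denominator the numerator is 8459186303771933270031071135011330564571916235200 + 4229593151885966635015535567505665282285958117600 + 2819728767923977756677023711670443521523972078400 + 2114796575942983317507767783752832641142979058800 + 1691837260754386654006214227002266112914383247040 + 1409864383961988878338511855835221760761986039200 + 1208455186253133324290153019287332937795988033600 + 1057398287971491658753883891876416320571489529400 + 939909589307992585559007903890147840507990692800 + 845918630377193327003107113501133056457191623520 + 769016936706539388184642830455575505870174203200 + 704932191980994439169255927917610880380993019600 + 650706638751687174617774702693179274197839710400 + 604227593126566662145076509643666468897994016800 + 563945753584795551335404742334088704304794415680 + 528699143985745829376941945938208160285744764700 + 497599194339525486472415949118313562621877425600 + 469954794653996292779503951945073920253995346400 + 445220331777470172106898480790070029714311380800 + 422959315188596663501553556750566528228595811760 + 402818395417711108096717673095777645931996011200 + 384508468353269694092321415227787752935087101600 + 367790708859649272610046571087449154981387662400 + 352466095990497219584627963958805440190496509800 + 338367452150877330801242845400453222582876649408 + 325353319375843587308887351346589637098919855200 + 313303196435997528519669301296715946835996897600 + 302113796563283331072538254821833234448997008400 + 291696079440411492070036935690045881536962628800 + 281972876792397775667702371167044352152397207840 + 272876977541030105484873262419720340792642459200 + 264349571992872914688470972969104080142872382350 + 256338978902179796061547610151858501956724734400 + 248799597169762743236207974559156781310938712800 + 241691037250626664858030603857466587559197606720 + 234977397326998146389751975972536960126997673200 + 228626656858700899190028949594900826069511249600 + 222610165888735086053449240395035014857155690400 + 216902212917229058205924900897726424732613236800 + 211479657594298331750776778375283264114297905880 + 206321617165169104147099295975886111331022347200 + 201409197708855554048358836547888822965998005600 + 196725262878417052791420258953751873594695726400 + 192254234176634847046160707613893876467543550800 + 187981917861598517111801580778029568101598138560 + 183895354429824636305023285543724577490693831200 + 179982687314296452553852577340666607756849281600 + 176233047995248609792313981979402720095248254900 + 172636455179019046327164717041047562542284004800 + 169183726075438665400621422700226611291438324704 + 165866398113175162157471983039437854207292475200 + 162676659687921793654443675673294818549459927600 + 159607288750413835283605115754930765369281438400 + 156651598217998764259834650648357973417998448800 + 153803387341307877636928566091115101174034840640 + 151056898281641665536269127410916617224498504200 + 148406777259156724035632826930023343238103793600 + 145848039720205746035018467845022940768481314400 + 143376039046981919831035103983242890924947732800 + 140986438396198887833851185583522176076198603920 + 138675185307736610984115920246087386304457643200 + 136438488770515052742436631209860170396321229600 + 134272798472570369365572557698592548643998670400 + 132174785996436457344235486484552040071436191175 + 130141327750337434923554940538635854839567942080 + 128169489451089898030773805075929250978362367200 + 126256511996596018955687628880766127829431585600 + 124399798584881371618103987279578390655469356400 + 122596902953216424203348857029149718327129220800 + 120845518625313332429015301928733293779598803360 + 119143469067210327746916494859314514993970651200 + 117488698663499073194875987986268480063498836600 + 115879264435231962603165358013853843350300222400 + 114313328429350449595014474797450413034755624800 + 112789150716959110267080948466817740860958883136 + 111305082944367543026724620197517507428577845200 + 109859562386648484026377547207939357981453457600 + 108451106458614529102962450448863212366306618400 + 107078307642682699620646470063434564108505268800 + 105739828797149165875388389187641632057148952940 + 104434398811999176173223100432238648945332299200 + 103160808582584552073549647987943055665511173600 + 101917907274360641807603266686883500777974894400 + 100704598854427777024179418273944411482999002800 + 99519838867905097294483189823662712524375485120 + 98362631439208526395710129476875936797347863200 + 97232026480137164023345645230015293845654209600 + 96127117088317423523080353806946938233771775400 + 95047037121032958090236754325970006343504676800 + 93990958930799258555900790389014784050799069280 + 92958091250241024945396386099025610599691387200 + 91947677214912318152511642771862288745346915600 + 90958992513676701828291087473240113597547486400 + 89991343657148226276926288670333303878424640800 + 89044066355494034421379696158014005942862276160 + 88116523997624304896156990989701360047624127450 + 87208106224452920309598671494962170768782641600 + 86318227589509523163582358520523781271142002400 + 85446326300726598687182536717286167318908244800 + 84591863037719332700310711350113305645719162352 + 83754319839326071980505654802092381827444715200 + 82933199056587581078735991519718927103646237600 + 82128022366717798738165739174867287034678798400 + 81338329843960896827221837836647409274729963800 + 80563679083542221619343534619155529186399202240 + 79803644375206917641802557877465382684640719200 + 79057815923102180093748328364591874435251553600 + 78325799108999382129917325324178986708999224400 + 77607213796072782293863037935883766647448772800 = 44606504873105041722804455658372961925693720371715, so H_109 = 44606504873105041722804455658372961925693720371715/8459186303771933270031071135011330564571916235200; reducing by gcd(44606504873105041722804455658372961925693720371715, 8459186303771933270031071135011330564571916235200) = 5 gives 8921300974621008344560891131674592385138744074343/1691837260754386654006214227002266112914383247040 ≈ 5.27314. (The PNT-adjacent estimate ln(109) + γ ≈ 5.26856 matches within O(1/n).)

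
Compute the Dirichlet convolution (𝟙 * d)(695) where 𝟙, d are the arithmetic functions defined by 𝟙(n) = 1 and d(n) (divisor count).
(𝟙 * d)(695) = 9

Divisors of 695: [1, 5, 139, 695]. For each d | 695:
  d = 1: 𝟙(1) · d(695/1) = 1 · 4 = 4
  d = 5: 𝟙(5) · d(695/5) = 1 · 2 = 2
  d = 139: 𝟙(139) · d(695/139) = 1 · 2 = 2
  d = 695: 𝟙(695) · d(695/695) = 1 · 1 = 1
Summing: (𝟙 * d)(695) = 4 + 2 + 2 + 1 = 9.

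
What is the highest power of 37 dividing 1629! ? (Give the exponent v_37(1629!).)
v_37(1629!) = 45

Legendre's formula: v_p(n!) = Σ_{k ≥ 1} ⌊n / p^k⌋. For p = 37, n = 1629, the terms are:
  ⌊1629/37^1⌋ = ⌊1629/37⌋ = 44
  ⌊1629/37^2⌋ = ⌊1629/1369⌋ = 1
(the next term ⌊1629/37^3⌋ = 0, terminating the sum). Summing: v_37(1629!) = 44 + 1 = 45.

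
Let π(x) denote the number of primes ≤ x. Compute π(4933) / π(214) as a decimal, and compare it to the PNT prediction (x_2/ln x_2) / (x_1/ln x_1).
π(4933)/π(214) = 659/47 ≈ 14.0213;  PNT prediction ≈ 14.5458.

π(214) = 47 and π(4933) = 659, so π(4933)/π(214) ≈ 14.0213. The PNT-predicted ratio is (4933/ln(4933)) / (214/ln(214)) ≈ 14.5458. The two agree to within a few percent, as expected.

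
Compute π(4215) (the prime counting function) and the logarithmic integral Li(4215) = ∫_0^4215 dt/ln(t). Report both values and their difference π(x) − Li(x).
π(4215) = 576;  Li(4215) ≈ 591.20;  π(x) − Li(x) ≈ -15.20.

Direct count of primes ≤ 4215 gives π(4215) = 576. Numerical evaluation of the logarithmic integral gives Li(4215) ≈ 591.20. The difference π(x) − Li(x) ≈ -15.20 is typically negative for small/moderate x (Li(x) overestimates), though Littlewood's theorem shows this sign changes infinitely often.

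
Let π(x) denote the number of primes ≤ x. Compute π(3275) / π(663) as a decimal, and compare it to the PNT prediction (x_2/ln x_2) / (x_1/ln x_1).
π(3275)/π(663) = 462/121 ≈ 3.8182;  PNT prediction ≈ 3.9649.

π(663) = 121 and π(3275) = 462, so π(3275)/π(663) ≈ 3.8182. The PNT-predicted ratio is (3275/ln(3275)) / (663/ln(663)) ≈ 3.9649. The two agree to within a few percent, as expected.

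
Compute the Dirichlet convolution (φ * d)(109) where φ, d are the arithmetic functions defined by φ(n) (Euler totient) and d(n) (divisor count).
(φ * d)(109) = 110

Divisors of 109: [1, 109]. For each d | 109:
  d = 1: φ(1) · d(109/1) = 1 · 2 = 2
  d = 109: φ(109) · d(109/109) = 108 · 1 = 108
Summing: (φ * d)(109) = 2 + 108 = 110.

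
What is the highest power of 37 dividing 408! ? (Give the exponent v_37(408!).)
v_37(408!) = 11

Legendre's formula: v_p(n!) = Σ_{k ≥ 1} ⌊n / p^k⌋. For p = 37, n = 408, the terms are:
  ⌊408/37^1⌋ = ⌊408/37⌋ = 11
(the next term ⌊408/37^2⌋ = 0, terminating the sum). Summing: v_37(408!) = 11 = 11.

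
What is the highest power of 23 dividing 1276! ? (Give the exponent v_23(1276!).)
v_23(1276!) = 57

Legendre's formula: v_p(n!) = Σ_{k ≥ 1} ⌊n / p^k⌋. For p = 23, n = 1276, the terms are:
  ⌊1276/23^1⌋ = ⌊1276/23⌋ = 55
  ⌊1276/23^2⌋ = ⌊1276/529⌋ = 2
(the next term ⌊1276/23^3⌋ = 0, terminating the sum). Summing: v_23(1276!) = 55 + 2 = 57.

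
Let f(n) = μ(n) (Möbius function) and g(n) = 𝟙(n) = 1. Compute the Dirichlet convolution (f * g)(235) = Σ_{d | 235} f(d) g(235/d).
(μ * 𝟙)(235) = 0

Divisors of 235: [1, 5, 47, 235]. For each d | 235:
  d = 1: μ(1) · 𝟙(235/1) = 1 · 1 = 1
  d = 5: μ(5) · 𝟙(235/5) = -1 · 1 = -1
  d = 47: μ(47) · 𝟙(235/47) = -1 · 1 = -1
  d = 235: μ(235) · 𝟙(235/235) = 1 · 1 = 1
Summing: (μ * 𝟙)(235) = 1 + -1 + -1 + 1 = 0.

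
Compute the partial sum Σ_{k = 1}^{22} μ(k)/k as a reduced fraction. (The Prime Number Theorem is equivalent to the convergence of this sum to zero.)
Σ μ(k)/k = 410857/9699690

Values of μ(k) for 1 ≤ k ≤ 22: μ(1) = 1, μ(2) = -1, μ(3) = -1, μ(5) = -1, μ(6) = 1, μ(7) = -1, μ(10) = 1, μ(11) = -1, μ(13) = -1, μ(14) = 1, μ(15) = 1, μ(17) = -1, μ(19) = -1, μ(21) = 1, μ(22) = 1, with μ = 0 on non-squarefree integers. Summing μ(k)/k for k where μ(k) ≠ 0 gives 410857/9699690 ≈ 0.0424. (PNT ⟺ this sum → 0 as n → ∞.)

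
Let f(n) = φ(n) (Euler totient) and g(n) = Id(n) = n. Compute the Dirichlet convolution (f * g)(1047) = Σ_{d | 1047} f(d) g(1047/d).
(φ * Id)(1047) = 3485

Divisors of 1047: [1, 3, 349, 1047]. For each d | 1047:
  d = 1: φ(1) · Id(1047/1) = 1 · 1047 = 1047
  d = 3: φ(3) · Id(1047/3) = 2 · 349 = 698
  d = 349: φ(349) · Id(1047/349) = 348 · 3 = 1044
  d = 1047: φ(1047) · Id(1047/1047) = 696 · 1 = 696
Summing: (φ * Id)(1047) = 1047 + 698 + 1044 + 696 = 3485.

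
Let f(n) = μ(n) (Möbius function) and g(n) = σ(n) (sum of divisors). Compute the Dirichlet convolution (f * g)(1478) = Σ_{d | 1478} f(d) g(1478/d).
(μ * σ)(1478) = 1478

Divisors of 1478: [1, 2, 739, 1478]. For each d | 1478:
  d = 1: μ(1) · σ(1478/1) = 1 · 2220 = 2220
  d = 2: μ(2) · σ(1478/2) = -1 · 740 = -740
  d = 739: μ(739) · σ(1478/739) = -1 · 3 = -3
  d = 1478: μ(1478) · σ(1478/1478) = 1 · 1 = 1
Summing: (μ * σ)(1478) = 2220 + -740 + -3 + 1 = 1478.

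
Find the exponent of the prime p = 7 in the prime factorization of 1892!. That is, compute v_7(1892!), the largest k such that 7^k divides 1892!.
v_7(1892!) = 313

Legendre's formula: v_p(n!) = Σ_{k ≥ 1} ⌊n / p^k⌋. For p = 7, n = 1892, the terms are:
  ⌊1892/7^1⌋ = ⌊1892/7⌋ = 270
  ⌊1892/7^2⌋ = ⌊1892/49⌋ = 38
  ⌊1892/7^3⌋ = ⌊1892/343⌋ = 5
(the next term ⌊1892/7^4⌋ = 0, terminating the sum). Summing: v_7(1892!) = 270 + 38 + 5 = 313.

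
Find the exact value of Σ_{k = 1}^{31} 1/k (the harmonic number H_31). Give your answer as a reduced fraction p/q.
H_31 = 290774257297357/72201776446800

Direct summation: H_31 = 1 + 1/2 + ... + 1/31. The least common denominator is lcm(1, ..., 31) = 72201776446800; over this denominator the numerator is 72201776446800 + 36100888223400 + 24067258815600 + 18050444111700 + 14440355289360 + 12033629407800 + 10314539492400 + 9025222055850 + 8022419605200 + 7220177644680 + 6563797858800 + 6016814703900 + 5553982803600 + 5157269746200 + 4813451763120 + 4512611027925 + 4247163320400 + 4011209802600 + 3800093497200 + 3610088822340 + 3438179830800 + 3281898929400 + 3139207671600 + 3008407351950 + 2888071057872 + 2776991401800 + 2674139868400 + 2578634873100 + 2489716429200 + 2406725881560 + 2329089562800 = 290774257297357, so H_31 = 290774257297357/72201776446800 (already in lowest terms) ≈ 4.02725. (The PNT-adjacent estimate ln(31) + γ ≈ 4.01120 matches within O(1/n).)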